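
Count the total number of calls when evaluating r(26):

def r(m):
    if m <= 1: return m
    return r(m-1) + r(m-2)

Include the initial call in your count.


Let C(n) = total calls for r(n)
C(0) = 1, C(1) = 1
C(2) = 1 + C(1) + C(0) = 1 + 1 + 1 = 3
C(3) = 1 + C(2) + C(1) = 1 + 3 + 1 = 5
C(4) = 1 + C(3) + C(2) = 1 + 5 + 3 = 9
C(5) = 1 + C(4) + C(3) = 1 + 9 + 5 = 15
C(6) = 1 + C(5) + C(4) = 1 + 15 + 9 = 25
C(7) = 1 + C(6) + C(5) = 1 + 25 + 15 = 41
C(8) = 1 + C(7) + C(6) = 1 + 41 + 25 = 67
C(9) = 1 + C(8) + C(7) = 1 + 67 + 41 = 109
C(10) = 1 + C(9) + C(8) = 1 + 109 + 67 = 177
C(11) = 1 + C(10) + C(9) = 1 + 177 + 109 = 287
C(12) = 1 + C(11) + C(10) = 1 + 287 + 177 = 465
C(13) = 1 + C(12) + C(11) = 1 + 465 + 287 = 753
C(14) = 1 + C(13) + C(12) = 1 + 753 + 465 = 1219
C(15) = 1 + C(14) + C(13) = 1 + 1219 + 753 = 1973
C(16) = 1 + C(15) + C(14) = 1 + 1973 + 1219 = 3193
C(17) = 1 + C(16) + C(15) = 1 + 3193 + 1973 = 5167
C(18) = 1 + C(17) + C(16) = 1 + 5167 + 3193 = 8361
C(19) = 1 + C(18) + C(17) = 1 + 8361 + 5167 = 13529
C(20) = 1 + C(19) + C(18) = 1 + 13529 + 8361 = 21891
C(21) = 1 + C(20) + C(19) = 1 + 21891 + 13529 = 35421
C(22) = 1 + C(21) + C(20) = 1 + 35421 + 21891 = 57313
C(23) = 1 + C(22) + C(21) = 1 + 57313 + 35421 = 92735
C(24) = 1 + C(23) + C(22) = 1 + 92735 + 57313 = 150049
C(25) = 1 + C(24) + C(23) = 1 + 150049 + 92735 = 242785
C(26) = 1 + C(25) + C(24) = 1 + 242785 + 150049 = 392835

392835


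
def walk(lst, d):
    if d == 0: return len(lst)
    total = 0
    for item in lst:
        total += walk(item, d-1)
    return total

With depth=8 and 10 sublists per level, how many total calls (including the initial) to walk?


At depth 0 (root): 1 call
At depth 1: each of 1 parents calls walk on 10 children = 10 calls
At depth 2: each of 10 parents calls walk on 10 children = 100 calls
At depth 3: each of 100 parents calls walk on 10 children = 1000 calls
At depth 4: each of 1000 parents calls walk on 10 children = 10000 calls
At depth 5: each of 10000 parents calls walk on 10 children = 100000 calls
At depth 6: each of 100000 parents calls walk on 10 children = 1000000 calls
At depth 7: each of 1000000 parents calls walk on 10 children = 10000000 calls
At depth 8: each of 10000000 parents calls walk on 10 children = 100000000 calls
Total: 1 + 10 + 100 + 1000 + 10000 + 100000 + 1000000 + 10000000 + 100000000 = 111111111

111111111


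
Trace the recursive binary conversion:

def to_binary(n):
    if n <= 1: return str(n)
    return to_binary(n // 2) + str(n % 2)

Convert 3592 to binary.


to_binary(3592) = to_binary(1796) + '0'
to_binary(1796) = to_binary(898) + '0'
to_binary(898) = to_binary(449) + '0'
to_binary(449) = to_binary(224) + '1'
to_binary(224) = to_binary(112) + '0'
to_binary(112) = to_binary(56) + '0'
to_binary(56) = to_binary(28) + '0'
to_binary(28) = to_binary(14) + '0'
to_binary(14) = to_binary(7) + '0'
to_binary(7) = to_binary(3) + '1'
to_binary(3) = to_binary(1) + '1'
to_binary(1) = '1'  (base case)
Concatenating: '1' + '1' + '1' + '0' + '0' + '0' + '0' + '0' + '1' + '0' + '0' + '0' = '111000001000'

111000001000


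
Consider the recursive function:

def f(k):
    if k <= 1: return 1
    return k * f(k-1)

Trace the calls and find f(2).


f(2)
= 2 * f(1)
= 2 * 1
= 2

2


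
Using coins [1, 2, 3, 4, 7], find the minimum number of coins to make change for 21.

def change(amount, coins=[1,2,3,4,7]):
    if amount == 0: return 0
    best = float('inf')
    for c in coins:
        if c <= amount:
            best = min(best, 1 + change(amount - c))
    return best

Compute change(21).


Building up with DP:
change(0) = 0
change(1) = min(1+change(0)=1+0=1) = 1
change(2) = min(1+change(1)=1+1=2, 1+change(0)=1+0=1) = 1
change(3) = min(1+change(2)=1+1=2, 1+change(1)=1+1=2, 1+change(0)=1+0=1) = 1
change(4) = min(1+change(3)=1+1=2, 1+change(2)=1+1=2, 1+change(1)=1+1=2, 1+change(0)=1+0=1) = 1
change(5) = min(1+change(4)=1+1=2, 1+change(3)=1+1=2, 1+change(2)=1+1=2, 1+change(1)=1+1=2) = 2
change(6) = min(1+change(5)=1+2=3, 1+change(4)=1+1=2, 1+change(3)=1+1=2, 1+change(2)=1+1=2) = 2
change(7) = min(1+change(6)=1+2=3, 1+change(5)=1+2=3, 1+change(4)=1+1=2, 1+change(3)=1+1=2, 1+change(0)=1+0=1) = 1
change(8) = min(1+change(7)=1+1=2, 1+change(6)=1+2=3, 1+change(5)=1+2=3, 1+change(4)=1+1=2, 1+change(1)=1+1=2) = 2
change(9) = min(1+change(8)=1+2=3, 1+change(7)=1+1=2, 1+change(6)=1+2=3, 1+change(5)=1+2=3, 1+change(2)=1+1=2) = 2
change(10) = min(1+change(9)=1+2=3, 1+change(8)=1+2=3, 1+change(7)=1+1=2, 1+change(6)=1+2=3, 1+change(3)=1+1=2) = 2
change(11) = min(1+change(10)=1+2=3, 1+change(9)=1+2=3, 1+change(8)=1+2=3, 1+change(7)=1+1=2, 1+change(4)=1+1=2) = 2
change(12) = min(1+change(11)=1+2=3, 1+change(10)=1+2=3, 1+change(9)=1+2=3, 1+change(8)=1+2=3, 1+change(5)=1+2=3) = 3
change(13) = min(1+change(12)=1+3=4, 1+change(11)=1+2=3, 1+change(10)=1+2=3, 1+change(9)=1+2=3, 1+change(6)=1+2=3) = 3
change(14) = min(1+change(13)=1+3=4, 1+change(12)=1+3=4, 1+change(11)=1+2=3, 1+change(10)=1+2=3, 1+change(7)=1+1=2) = 2
change(15) = min(1+change(14)=1+2=3, 1+change(13)=1+3=4, 1+change(12)=1+3=4, 1+change(11)=1+2=3, 1+change(8)=1+2=3) = 3
change(16) = min(1+change(15)=1+3=4, 1+change(14)=1+2=3, 1+change(13)=1+3=4, 1+change(12)=1+3=4, 1+change(9)=1+2=3) = 3
change(17) = min(1+change(16)=1+3=4, 1+change(15)=1+3=4, 1+change(14)=1+2=3, 1+change(13)=1+3=4, 1+change(10)=1+2=3) = 3
change(18) = min(1+change(17)=1+3=4, 1+change(16)=1+3=4, 1+change(15)=1+3=4, 1+change(14)=1+2=3, 1+change(11)=1+2=3) = 3
change(19) = min(1+change(18)=1+3=4, 1+change(17)=1+3=4, 1+change(16)=1+3=4, 1+change(15)=1+3=4, 1+change(12)=1+3=4) = 4
change(20) = min(1+change(19)=1+4=5, 1+change(18)=1+3=4, 1+change(17)=1+3=4, 1+change(16)=1+3=4, 1+change(13)=1+3=4) = 4
change(21) = min(1+change(20)=1+4=5, 1+change(19)=1+4=5, 1+change(18)=1+3=4, 1+change(17)=1+3=4, 1+change(14)=1+2=3) = 3

3


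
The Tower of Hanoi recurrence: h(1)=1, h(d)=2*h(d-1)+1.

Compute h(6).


h(6) = 2 * h(5) + 1
h(5) = 2 * h(4) + 1
h(4) = 2 * h(3) + 1
h(3) = 2 * h(2) + 1
h(2) = 2 * h(1) + 1
h(1) = 1  (base case)
h(2) = 2 * 1 + 1 = 3
h(3) = 2 * 3 + 1 = 7
h(4) = 2 * 7 + 1 = 15
h(5) = 2 * 15 + 1 = 31
h(6) = 2 * 31 + 1 = 63

63


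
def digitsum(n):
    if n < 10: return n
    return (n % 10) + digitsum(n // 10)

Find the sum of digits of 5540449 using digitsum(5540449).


digitsum(5540449) = 9 + digitsum(554044)
digitsum(554044) = 4 + digitsum(55404)
digitsum(55404) = 4 + digitsum(5540)
digitsum(5540) = 0 + digitsum(554)
digitsum(554) = 4 + digitsum(55)
digitsum(55) = 5 + digitsum(5)
digitsum(5) = 5  (base case)
Total: 9 + 4 + 4 + 0 + 4 + 5 + 5 = 31

31


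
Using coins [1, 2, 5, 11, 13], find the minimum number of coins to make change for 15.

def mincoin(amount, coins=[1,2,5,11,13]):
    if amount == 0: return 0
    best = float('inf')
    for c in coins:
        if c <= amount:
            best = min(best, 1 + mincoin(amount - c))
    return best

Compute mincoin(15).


Building up with DP:
mincoin(0) = 0
mincoin(1) = min(1+mincoin(0)=1+0=1) = 1
mincoin(2) = min(1+mincoin(1)=1+1=2, 1+mincoin(0)=1+0=1) = 1
mincoin(3) = min(1+mincoin(2)=1+1=2, 1+mincoin(1)=1+1=2) = 2
mincoin(4) = min(1+mincoin(3)=1+2=3, 1+mincoin(2)=1+1=2) = 2
mincoin(5) = min(1+mincoin(4)=1+2=3, 1+mincoin(3)=1+2=3, 1+mincoin(0)=1+0=1) = 1
mincoin(6) = min(1+mincoin(5)=1+1=2, 1+mincoin(4)=1+2=3, 1+mincoin(1)=1+1=2) = 2
mincoin(7) = min(1+mincoin(6)=1+2=3, 1+mincoin(5)=1+1=2, 1+mincoin(2)=1+1=2) = 2
mincoin(8) = min(1+mincoin(7)=1+2=3, 1+mincoin(6)=1+2=3, 1+mincoin(3)=1+2=3) = 3
mincoin(9) = min(1+mincoin(8)=1+3=4, 1+mincoin(7)=1+2=3, 1+mincoin(4)=1+2=3) = 3
mincoin(10) = min(1+mincoin(9)=1+3=4, 1+mincoin(8)=1+3=4, 1+mincoin(5)=1+1=2) = 2
mincoin(11) = min(1+mincoin(10)=1+2=3, 1+mincoin(9)=1+3=4, 1+mincoin(6)=1+2=3, 1+mincoin(0)=1+0=1) = 1
mincoin(12) = min(1+mincoin(11)=1+1=2, 1+mincoin(10)=1+2=3, 1+mincoin(7)=1+2=3, 1+mincoin(1)=1+1=2) = 2
mincoin(13) = min(1+mincoin(12)=1+2=3, 1+mincoin(11)=1+1=2, 1+mincoin(8)=1+3=4, 1+mincoin(2)=1+1=2, 1+mincoin(0)=1+0=1) = 1
mincoin(14) = min(1+mincoin(13)=1+1=2, 1+mincoin(12)=1+2=3, 1+mincoin(9)=1+3=4, 1+mincoin(3)=1+2=3, 1+mincoin(1)=1+1=2) = 2
mincoin(15) = min(1+mincoin(14)=1+2=3, 1+mincoin(13)=1+1=2, 1+mincoin(10)=1+2=3, 1+mincoin(4)=1+2=3, 1+mincoin(2)=1+1=2) = 2

2


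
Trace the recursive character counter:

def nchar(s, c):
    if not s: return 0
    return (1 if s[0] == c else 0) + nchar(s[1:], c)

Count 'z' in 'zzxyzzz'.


s[0]='z' == 'z' -> 1
s[0]='z' == 'z' -> 1
s[0]='x' != 'z' -> 0
s[0]='y' != 'z' -> 0
s[0]='z' == 'z' -> 1
s[0]='z' == 'z' -> 1
s[0]='z' == 'z' -> 1
Sum: 1 + 1 + 0 + 0 + 1 + 1 + 1 = 5

5


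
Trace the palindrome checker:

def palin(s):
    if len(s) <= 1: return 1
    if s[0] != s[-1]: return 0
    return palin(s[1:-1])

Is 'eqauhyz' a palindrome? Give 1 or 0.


palin('eqauhyz'): s[0]='e' != s[-1]='z' -> return 0
Result: 0 (not a palindrome)

0


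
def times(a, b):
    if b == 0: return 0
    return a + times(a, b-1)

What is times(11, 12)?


times(11, 12) = 11 + times(11, 11)
times(11, 11) = 11 + times(11, 10)
times(11, 10) = 11 + times(11, 9)
times(11, 9) = 11 + times(11, 8)
times(11, 8) = 11 + times(11, 7)
times(11, 7) = 11 + times(11, 6)
times(11, 6) = 11 + times(11, 5)
times(11, 5) = 11 + times(11, 4)
times(11, 4) = 11 + times(11, 3)
times(11, 3) = 11 + times(11, 2)
times(11, 2) = 11 + times(11, 1)
times(11, 1) = 11 + times(11, 0)
times(11, 0) = 0  (base case)
Total: 11 + 11 + 11 + 11 + 11 + 11 + 11 + 11 + 11 + 11 + 11 + 11 + 0 = 132

132


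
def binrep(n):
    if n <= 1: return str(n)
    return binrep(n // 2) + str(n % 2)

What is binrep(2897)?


binrep(2897) = binrep(1448) + '1'
binrep(1448) = binrep(724) + '0'
binrep(724) = binrep(362) + '0'
binrep(362) = binrep(181) + '0'
binrep(181) = binrep(90) + '1'
binrep(90) = binrep(45) + '0'
binrep(45) = binrep(22) + '1'
binrep(22) = binrep(11) + '0'
binrep(11) = binrep(5) + '1'
binrep(5) = binrep(2) + '1'
binrep(2) = binrep(1) + '0'
binrep(1) = '1'  (base case)
Concatenating: '1' + '0' + '1' + '1' + '0' + '1' + '0' + '1' + '0' + '0' + '0' + '1' = '101101010001'

101101010001


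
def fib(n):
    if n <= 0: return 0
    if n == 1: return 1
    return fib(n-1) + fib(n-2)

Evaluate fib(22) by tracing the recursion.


Computing fib(22) bottom-up:
fib(0) = 0
fib(1) = 1
fib(2) = fib(1) + fib(0) = 1 + 0 = 1
fib(3) = fib(2) + fib(1) = 1 + 1 = 2
fib(4) = fib(3) + fib(2) = 2 + 1 = 3
fib(5) = fib(4) + fib(3) = 3 + 2 = 5
fib(6) = fib(5) + fib(4) = 5 + 3 = 8
fib(7) = fib(6) + fib(5) = 8 + 5 = 13
fib(8) = fib(7) + fib(6) = 13 + 8 = 21
fib(9) = fib(8) + fib(7) = 21 + 13 = 34
fib(10) = fib(9) + fib(8) = 34 + 21 = 55
fib(11) = fib(10) + fib(9) = 55 + 34 = 89
fib(12) = fib(11) + fib(10) = 89 + 55 = 144
fib(13) = fib(12) + fib(11) = 144 + 89 = 233
fib(14) = fib(13) + fib(12) = 233 + 144 = 377
fib(15) = fib(14) + fib(13) = 377 + 233 = 610
fib(16) = fib(15) + fib(14) = 610 + 377 = 987
fib(17) = fib(16) + fib(15) = 987 + 610 = 1597
fib(18) = fib(17) + fib(16) = 1597 + 987 = 2584
fib(19) = fib(18) + fib(17) = 2584 + 1597 = 4181
fib(20) = fib(19) + fib(18) = 4181 + 2584 = 6765
fib(21) = fib(20) + fib(19) = 6765 + 4181 = 10946
fib(22) = fib(21) + fib(20) = 10946 + 6765 = 17711

17711


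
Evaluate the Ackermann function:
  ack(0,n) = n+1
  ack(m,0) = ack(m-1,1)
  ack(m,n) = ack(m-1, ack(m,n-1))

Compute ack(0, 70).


ack(0, 70) = 71
Result: ack(0, 70) = 71

71


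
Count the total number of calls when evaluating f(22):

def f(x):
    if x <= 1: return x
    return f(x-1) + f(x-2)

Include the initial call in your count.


Let C(n) = total calls for f(n)
C(0) = 1, C(1) = 1
C(2) = 1 + C(1) + C(0) = 1 + 1 + 1 = 3
C(3) = 1 + C(2) + C(1) = 1 + 3 + 1 = 5
C(4) = 1 + C(3) + C(2) = 1 + 5 + 3 = 9
C(5) = 1 + C(4) + C(3) = 1 + 9 + 5 = 15
C(6) = 1 + C(5) + C(4) = 1 + 15 + 9 = 25
C(7) = 1 + C(6) + C(5) = 1 + 25 + 15 = 41
C(8) = 1 + C(7) + C(6) = 1 + 41 + 25 = 67
C(9) = 1 + C(8) + C(7) = 1 + 67 + 41 = 109
C(10) = 1 + C(9) + C(8) = 1 + 109 + 67 = 177
C(11) = 1 + C(10) + C(9) = 1 + 177 + 109 = 287
C(12) = 1 + C(11) + C(10) = 1 + 287 + 177 = 465
C(13) = 1 + C(12) + C(11) = 1 + 465 + 287 = 753
C(14) = 1 + C(13) + C(12) = 1 + 753 + 465 = 1219
C(15) = 1 + C(14) + C(13) = 1 + 1219 + 753 = 1973
C(16) = 1 + C(15) + C(14) = 1 + 1973 + 1219 = 3193
C(17) = 1 + C(16) + C(15) = 1 + 3193 + 1973 = 5167
C(18) = 1 + C(17) + C(16) = 1 + 5167 + 3193 = 8361
C(19) = 1 + C(18) + C(17) = 1 + 8361 + 5167 = 13529
C(20) = 1 + C(19) + C(18) = 1 + 13529 + 8361 = 21891
C(21) = 1 + C(20) + C(19) = 1 + 21891 + 13529 = 35421
C(22) = 1 + C(21) + C(20) = 1 + 35421 + 21891 = 57313

57313


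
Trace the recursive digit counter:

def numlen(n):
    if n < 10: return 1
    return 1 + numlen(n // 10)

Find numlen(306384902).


numlen(306384902) = 1 + numlen(30638490)
numlen(30638490) = 1 + numlen(3063849)
numlen(3063849) = 1 + numlen(306384)
numlen(306384) = 1 + numlen(30638)
numlen(30638) = 1 + numlen(3063)
numlen(3063) = 1 + numlen(306)
numlen(306) = 1 + numlen(30)
numlen(30) = 1 + numlen(3)
numlen(3) = 1  (base case: 3 < 10)
Unwinding: 1 + 1 + 1 + 1 + 1 + 1 + 1 + 1 + 1 = 9

9


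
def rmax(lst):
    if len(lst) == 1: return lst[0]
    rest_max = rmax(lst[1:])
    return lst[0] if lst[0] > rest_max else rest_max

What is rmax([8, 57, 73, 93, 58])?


rmax([8, 57, 73, 93, 58]): compare 8 with rmax([57, 73, 93, 58])
rmax([57, 73, 93, 58]): compare 57 with rmax([73, 93, 58])
rmax([73, 93, 58]): compare 73 with rmax([93, 58])
rmax([93, 58]): compare 93 with rmax([58])
rmax([58]) = 58  (base case)
Compare 93 with 58 -> 93
Compare 73 with 93 -> 93
Compare 57 with 93 -> 93
Compare 8 with 93 -> 93

93


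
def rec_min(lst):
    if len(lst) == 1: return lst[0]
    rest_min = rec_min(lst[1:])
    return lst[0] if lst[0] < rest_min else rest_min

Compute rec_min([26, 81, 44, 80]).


rec_min([26, 81, 44, 80]): compare 26 with rec_min([81, 44, 80])
rec_min([81, 44, 80]): compare 81 with rec_min([44, 80])
rec_min([44, 80]): compare 44 with rec_min([80])
rec_min([80]) = 80  (base case)
Compare 44 with 80 -> 44
Compare 81 with 44 -> 44
Compare 26 with 44 -> 26

26


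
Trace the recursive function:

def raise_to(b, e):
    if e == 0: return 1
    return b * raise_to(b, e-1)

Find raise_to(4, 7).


raise_to(4, 7)
= 4 * raise_to(4, 6)
= 4 * 4 * raise_to(4, 5)
= 4 * 4 * 4 * raise_to(4, 4)
= 4 * 4 * 4 * 4 * raise_to(4, 3)
= 4 * 4 * 4 * 4 * 4 * raise_to(4, 2)
= 4 * 4 * 4 * 4 * 4 * 4 * raise_to(4, 1)
= 4 * 4 * 4 * 4 * 4 * 4 * 4 * raise_to(4, 0)
= 4 * 4 * 4 * 4 * 4 * 4 * 4 * 1
= 16384

16384


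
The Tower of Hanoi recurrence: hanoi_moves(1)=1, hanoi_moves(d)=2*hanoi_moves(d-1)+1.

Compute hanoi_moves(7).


hanoi_moves(7) = 2 * hanoi_moves(6) + 1
hanoi_moves(6) = 2 * hanoi_moves(5) + 1
hanoi_moves(5) = 2 * hanoi_moves(4) + 1
hanoi_moves(4) = 2 * hanoi_moves(3) + 1
hanoi_moves(3) = 2 * hanoi_moves(2) + 1
hanoi_moves(2) = 2 * hanoi_moves(1) + 1
hanoi_moves(1) = 1  (base case)
hanoi_moves(2) = 2 * 1 + 1 = 3
hanoi_moves(3) = 2 * 3 + 1 = 7
hanoi_moves(4) = 2 * 7 + 1 = 15
hanoi_moves(5) = 2 * 15 + 1 = 31
hanoi_moves(6) = 2 * 31 + 1 = 63
hanoi_moves(7) = 2 * 63 + 1 = 127

127


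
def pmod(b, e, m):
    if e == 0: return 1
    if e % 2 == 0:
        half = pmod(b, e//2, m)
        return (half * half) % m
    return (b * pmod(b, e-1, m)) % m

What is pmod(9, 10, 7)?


pmod(9, 10, 7): e is even, compute pmod(9, 5, 7)
  pmod(9, 5, 7): e is odd, compute pmod(9, 4, 7)
    pmod(9, 4, 7): e is even, compute pmod(9, 2, 7)
      pmod(9, 2, 7): e is even, compute pmod(9, 1, 7)
        pmod(9, 1, 7): e is odd, compute pmod(9, 0, 7)
          pmod(9, 0, 7) = 1
        (9 * 1) % 7 = 2
      half=2, (2*2) % 7 = 4
    half=4, (4*4) % 7 = 2
  (9 * 2) % 7 = 4
half=4, (4*4) % 7 = 2

2


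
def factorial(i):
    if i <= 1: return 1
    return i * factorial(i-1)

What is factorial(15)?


factorial(15)
= 15 * factorial(14)
= 15 * 14 * factorial(13)
= 15 * 14 * 13 * factorial(12)
= 15 * 14 * 13 * 12 * factorial(11)
= 15 * 14 * 13 * 12 * 11 * factorial(10)
= 15 * 14 * 13 * 12 * 11 * 10 * factorial(9)
= 15 * 14 * 13 * 12 * 11 * 10 * 9 * factorial(8)
= 15 * 14 * 13 * 12 * 11 * 10 * 9 * 8 * factorial(7)
= 15 * 14 * 13 * 12 * 11 * 10 * 9 * 8 * 7 * factorial(6)
= 15 * 14 * 13 * 12 * 11 * 10 * 9 * 8 * 7 * 6 * factorial(5)
= 15 * 14 * 13 * 12 * 11 * 10 * 9 * 8 * 7 * 6 * 5 * factorial(4)
= 15 * 14 * 13 * 12 * 11 * 10 * 9 * 8 * 7 * 6 * 5 * 4 * factorial(3)
= 15 * 14 * 13 * 12 * 11 * 10 * 9 * 8 * 7 * 6 * 5 * 4 * 3 * factorial(2)
= 15 * 14 * 13 * 12 * 11 * 10 * 9 * 8 * 7 * 6 * 5 * 4 * 3 * 2 * factorial(1)
= 15 * 14 * 13 * 12 * 11 * 10 * 9 * 8 * 7 * 6 * 5 * 4 * 3 * 2 * 1
= 1307674368000

1307674368000


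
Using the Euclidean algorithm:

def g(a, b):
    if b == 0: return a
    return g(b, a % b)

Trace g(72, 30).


g(72, 30) = g(30, 12)
g(30, 12) = g(12, 6)
g(12, 6) = g(6, 0)
g(6, 0) = 6  (base case)

6


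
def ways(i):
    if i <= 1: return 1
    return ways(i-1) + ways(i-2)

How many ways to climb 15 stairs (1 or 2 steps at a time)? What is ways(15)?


Building up from base cases:
ways(0) = 1
ways(1) = 1
ways(2) = ways(1) + ways(0) = 1 + 1 = 2
ways(3) = ways(2) + ways(1) = 2 + 1 = 3
ways(4) = ways(3) + ways(2) = 3 + 2 = 5
ways(5) = ways(4) + ways(3) = 5 + 3 = 8
ways(6) = ways(5) + ways(4) = 8 + 5 = 13
ways(7) = ways(6) + ways(5) = 13 + 8 = 21
ways(8) = ways(7) + ways(6) = 21 + 13 = 34
ways(9) = ways(8) + ways(7) = 34 + 21 = 55
ways(10) = ways(9) + ways(8) = 55 + 34 = 89
ways(11) = ways(10) + ways(9) = 89 + 55 = 144
ways(12) = ways(11) + ways(10) = 144 + 89 = 233
ways(13) = ways(12) + ways(11) = 233 + 144 = 377
ways(14) = ways(13) + ways(12) = 377 + 233 = 610
ways(15) = ways(14) + ways(13) = 610 + 377 = 987

987


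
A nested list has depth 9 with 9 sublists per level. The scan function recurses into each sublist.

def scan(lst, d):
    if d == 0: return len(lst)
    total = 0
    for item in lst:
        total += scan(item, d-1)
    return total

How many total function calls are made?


At depth 0 (root): 1 call
At depth 1: each of 1 parents calls scan on 9 children = 9 calls
At depth 2: each of 9 parents calls scan on 9 children = 81 calls
At depth 3: each of 81 parents calls scan on 9 children = 729 calls
At depth 4: each of 729 parents calls scan on 9 children = 6561 calls
At depth 5: each of 6561 parents calls scan on 9 children = 59049 calls
At depth 6: each of 59049 parents calls scan on 9 children = 531441 calls
At depth 7: each of 531441 parents calls scan on 9 children = 4782969 calls
At depth 8: each of 4782969 parents calls scan on 9 children = 43046721 calls
At depth 9: each of 43046721 parents calls scan on 9 children = 387420489 calls
Total: 1 + 9 + 81 + 729 + 6561 + 59049 + 531441 + 4782969 + 43046721 + 387420489 = 435848050

435848050


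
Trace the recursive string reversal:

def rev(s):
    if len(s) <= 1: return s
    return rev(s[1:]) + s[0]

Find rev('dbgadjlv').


rev('dbgadjlv') = rev('bgadjlv') + 'd'
rev('bgadjlv') = rev('gadjlv') + 'b'
rev('gadjlv') = rev('adjlv') + 'g'
rev('adjlv') = rev('djlv') + 'a'
rev('djlv') = rev('jlv') + 'd'
rev('jlv') = rev('lv') + 'j'
rev('lv') = rev('v') + 'l'
rev('v') = 'v'  (base case)
Concatenating: 'v' + 'l' + 'j' + 'd' + 'a' + 'g' + 'b' + 'd' = 'vljdagbd'

vljdagbd


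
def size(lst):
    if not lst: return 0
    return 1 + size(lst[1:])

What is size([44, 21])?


size([44, 21]) = 1 + size([21])
size([21]) = 1 + size([])
size([]) = 0  (base case)
Unwinding: 1 + 1 + 0 = 2

2


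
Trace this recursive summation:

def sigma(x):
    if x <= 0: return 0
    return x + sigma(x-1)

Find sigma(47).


sigma(47)
= 47 + 46 + 45 + 44 + 43 + 42 + 41 + 40 + 39 + 38 + 37 + 36 + 35 + 34 + 33 + 32 + 31 + 30 + 29 + 28 + 27 + 26 + 25 + 24 + 23 + 22 + 21 + 20 + 19 + 18 + 17 + 16 + 15 + 14 + 13 + 12 + 11 + 10 + 9 + 8 + 7 + 6 + 5 + 4 + 3 + 2 + 1 + sigma(0)
= 47 + 46 + 45 + 44 + 43 + 42 + 41 + 40 + 39 + 38 + 37 + 36 + 35 + 34 + 33 + 32 + 31 + 30 + 29 + 28 + 27 + 26 + 25 + 24 + 23 + 22 + 21 + 20 + 19 + 18 + 17 + 16 + 15 + 14 + 13 + 12 + 11 + 10 + 9 + 8 + 7 + 6 + 5 + 4 + 3 + 2 + 1 + 0
= 1128

1128


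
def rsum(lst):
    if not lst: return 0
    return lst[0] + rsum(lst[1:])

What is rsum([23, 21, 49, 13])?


rsum([23, 21, 49, 13]) = 23 + rsum([21, 49, 13])
rsum([21, 49, 13]) = 21 + rsum([49, 13])
rsum([49, 13]) = 49 + rsum([13])
rsum([13]) = 13 + rsum([])
rsum([]) = 0  (base case)
Total: 23 + 21 + 49 + 13 + 0 = 106

106


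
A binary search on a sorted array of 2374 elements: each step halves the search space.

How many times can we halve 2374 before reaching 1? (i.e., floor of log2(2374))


2374 / 2 = 1187
1187 / 2 = 593
593 / 2 = 296
296 / 2 = 148
148 / 2 = 74
74 / 2 = 37
37 / 2 = 18
18 / 2 = 9
9 / 2 = 4
4 / 2 = 2
2 / 2 = 1
Reached 1 after 11 halvings

11


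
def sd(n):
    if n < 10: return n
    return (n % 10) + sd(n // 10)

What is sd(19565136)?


sd(19565136) = 6 + sd(1956513)
sd(1956513) = 3 + sd(195651)
sd(195651) = 1 + sd(19565)
sd(19565) = 5 + sd(1956)
sd(1956) = 6 + sd(195)
sd(195) = 5 + sd(19)
sd(19) = 9 + sd(1)
sd(1) = 1  (base case)
Total: 6 + 3 + 1 + 5 + 6 + 5 + 9 + 1 = 36

36


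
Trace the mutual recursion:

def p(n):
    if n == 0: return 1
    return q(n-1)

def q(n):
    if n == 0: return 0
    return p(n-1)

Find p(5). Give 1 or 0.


p(5) = q(4)
q(4) = p(3)
p(3) = q(2)
q(2) = p(1)
p(1) = q(0)
q(0) = 0  (base case)
Result: 0

0


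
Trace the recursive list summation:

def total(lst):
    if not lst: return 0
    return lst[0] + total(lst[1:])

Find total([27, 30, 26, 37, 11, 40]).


total([27, 30, 26, 37, 11, 40]) = 27 + total([30, 26, 37, 11, 40])
total([30, 26, 37, 11, 40]) = 30 + total([26, 37, 11, 40])
total([26, 37, 11, 40]) = 26 + total([37, 11, 40])
total([37, 11, 40]) = 37 + total([11, 40])
total([11, 40]) = 11 + total([40])
total([40]) = 40 + total([])
total([]) = 0  (base case)
Total: 27 + 30 + 26 + 37 + 11 + 40 + 0 = 171

171


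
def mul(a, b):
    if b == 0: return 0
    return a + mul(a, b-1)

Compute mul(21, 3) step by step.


mul(21, 3) = 21 + mul(21, 2)
mul(21, 2) = 21 + mul(21, 1)
mul(21, 1) = 21 + mul(21, 0)
mul(21, 0) = 0  (base case)
Total: 21 + 21 + 21 + 0 = 63

63


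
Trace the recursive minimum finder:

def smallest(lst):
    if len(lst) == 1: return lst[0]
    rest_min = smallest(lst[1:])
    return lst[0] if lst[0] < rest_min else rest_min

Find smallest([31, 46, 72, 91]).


smallest([31, 46, 72, 91]): compare 31 with smallest([46, 72, 91])
smallest([46, 72, 91]): compare 46 with smallest([72, 91])
smallest([72, 91]): compare 72 with smallest([91])
smallest([91]) = 91  (base case)
Compare 72 with 91 -> 72
Compare 46 with 72 -> 46
Compare 31 with 46 -> 31

31


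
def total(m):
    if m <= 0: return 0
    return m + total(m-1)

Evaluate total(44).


total(44)
= 44 + 43 + 42 + 41 + 40 + 39 + 38 + 37 + 36 + 35 + 34 + 33 + 32 + 31 + 30 + 29 + 28 + 27 + 26 + 25 + 24 + 23 + 22 + 21 + 20 + 19 + 18 + 17 + 16 + 15 + 14 + 13 + 12 + 11 + 10 + 9 + 8 + 7 + 6 + 5 + 4 + 3 + 2 + 1 + total(0)
= 44 + 43 + 42 + 41 + 40 + 39 + 38 + 37 + 36 + 35 + 34 + 33 + 32 + 31 + 30 + 29 + 28 + 27 + 26 + 25 + 24 + 23 + 22 + 21 + 20 + 19 + 18 + 17 + 16 + 15 + 14 + 13 + 12 + 11 + 10 + 9 + 8 + 7 + 6 + 5 + 4 + 3 + 2 + 1 + 0
= 990

990


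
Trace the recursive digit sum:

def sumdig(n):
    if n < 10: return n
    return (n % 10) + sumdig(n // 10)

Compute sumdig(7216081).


sumdig(7216081) = 1 + sumdig(721608)
sumdig(721608) = 8 + sumdig(72160)
sumdig(72160) = 0 + sumdig(7216)
sumdig(7216) = 6 + sumdig(721)
sumdig(721) = 1 + sumdig(72)
sumdig(72) = 2 + sumdig(7)
sumdig(7) = 7  (base case)
Total: 1 + 8 + 0 + 6 + 1 + 2 + 7 = 25

25


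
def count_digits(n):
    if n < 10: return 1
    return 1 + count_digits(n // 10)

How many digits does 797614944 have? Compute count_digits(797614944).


count_digits(797614944) = 1 + count_digits(79761494)
count_digits(79761494) = 1 + count_digits(7976149)
count_digits(7976149) = 1 + count_digits(797614)
count_digits(797614) = 1 + count_digits(79761)
count_digits(79761) = 1 + count_digits(7976)
count_digits(7976) = 1 + count_digits(797)
count_digits(797) = 1 + count_digits(79)
count_digits(79) = 1 + count_digits(7)
count_digits(7) = 1  (base case: 7 < 10)
Unwinding: 1 + 1 + 1 + 1 + 1 + 1 + 1 + 1 + 1 = 9

9


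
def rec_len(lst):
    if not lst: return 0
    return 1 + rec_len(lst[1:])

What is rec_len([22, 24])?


rec_len([22, 24]) = 1 + rec_len([24])
rec_len([24]) = 1 + rec_len([])
rec_len([]) = 0  (base case)
Unwinding: 1 + 1 + 0 = 2

2


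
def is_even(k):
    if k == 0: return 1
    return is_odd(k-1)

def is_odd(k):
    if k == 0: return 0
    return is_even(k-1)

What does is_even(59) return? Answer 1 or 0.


is_even(59) = is_odd(58)
is_odd(58) = is_even(57)
is_even(57) = is_odd(56)
is_odd(56) = is_even(55)
is_even(55) = is_odd(54)
is_odd(54) = is_even(53)
is_even(53) = is_odd(52)
is_odd(52) = is_even(51)
is_even(51) = is_odd(50)
is_odd(50) = is_even(49)
is_even(49) = is_odd(48)
is_odd(48) = is_even(47)
is_even(47) = is_odd(46)
is_odd(46) = is_even(45)
is_even(45) = is_odd(44)
is_odd(44) = is_even(43)
is_even(43) = is_odd(42)
is_odd(42) = is_even(41)
is_even(41) = is_odd(40)
is_odd(40) = is_even(39)
is_even(39) = is_odd(38)
is_odd(38) = is_even(37)
is_even(37) = is_odd(36)
is_odd(36) = is_even(35)
is_even(35) = is_odd(34)
is_odd(34) = is_even(33)
is_even(33) = is_odd(32)
is_odd(32) = is_even(31)
is_even(31) = is_odd(30)
is_odd(30) = is_even(29)
is_even(29) = is_odd(28)
is_odd(28) = is_even(27)
is_even(27) = is_odd(26)
is_odd(26) = is_even(25)
is_even(25) = is_odd(24)
is_odd(24) = is_even(23)
is_even(23) = is_odd(22)
is_odd(22) = is_even(21)
is_even(21) = is_odd(20)
is_odd(20) = is_even(19)
is_even(19) = is_odd(18)
is_odd(18) = is_even(17)
is_even(17) = is_odd(16)
is_odd(16) = is_even(15)
is_even(15) = is_odd(14)
is_odd(14) = is_even(13)
is_even(13) = is_odd(12)
is_odd(12) = is_even(11)
is_even(11) = is_odd(10)
is_odd(10) = is_even(9)
is_even(9) = is_odd(8)
is_odd(8) = is_even(7)
is_even(7) = is_odd(6)
is_odd(6) = is_even(5)
is_even(5) = is_odd(4)
is_odd(4) = is_even(3)
is_even(3) = is_odd(2)
is_odd(2) = is_even(1)
is_even(1) = is_odd(0)
is_odd(0) = 0  (base case)
Result: 0

0


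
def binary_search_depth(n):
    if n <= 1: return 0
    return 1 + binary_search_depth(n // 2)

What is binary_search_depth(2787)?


2787 / 2 = 1393
1393 / 2 = 696
696 / 2 = 348
348 / 2 = 174
174 / 2 = 87
87 / 2 = 43
43 / 2 = 21
21 / 2 = 10
10 / 2 = 5
5 / 2 = 2
2 / 2 = 1
Reached 1 after 11 halvings

11


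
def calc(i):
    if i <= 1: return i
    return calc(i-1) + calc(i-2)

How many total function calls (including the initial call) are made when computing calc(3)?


Let C(n) = total calls for calc(n)
C(0) = 1, C(1) = 1
C(2) = 1 + C(1) + C(0) = 1 + 1 + 1 = 3
C(3) = 1 + C(2) + C(1) = 1 + 3 + 1 = 5

5


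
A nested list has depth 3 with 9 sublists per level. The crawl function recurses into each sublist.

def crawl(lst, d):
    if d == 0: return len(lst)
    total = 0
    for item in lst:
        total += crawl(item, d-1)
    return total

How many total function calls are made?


At depth 0 (root): 1 call
At depth 1: each of 1 parents calls crawl on 9 children = 9 calls
At depth 2: each of 9 parents calls crawl on 9 children = 81 calls
At depth 3: each of 81 parents calls crawl on 9 children = 729 calls
Total: 1 + 9 + 81 + 729 = 820

820


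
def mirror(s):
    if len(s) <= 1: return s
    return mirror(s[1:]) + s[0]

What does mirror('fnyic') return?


mirror('fnyic') = mirror('nyic') + 'f'
mirror('nyic') = mirror('yic') + 'n'
mirror('yic') = mirror('ic') + 'y'
mirror('ic') = mirror('c') + 'i'
mirror('c') = 'c'  (base case)
Concatenating: 'c' + 'i' + 'y' + 'n' + 'f' = 'ciynf'

ciynf


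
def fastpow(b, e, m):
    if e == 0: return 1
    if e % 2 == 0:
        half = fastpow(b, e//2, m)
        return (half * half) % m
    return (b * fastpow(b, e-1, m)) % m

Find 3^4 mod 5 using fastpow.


fastpow(3, 4, 5): e is even, compute fastpow(3, 2, 5)
  fastpow(3, 2, 5): e is even, compute fastpow(3, 1, 5)
    fastpow(3, 1, 5): e is odd, compute fastpow(3, 0, 5)
      fastpow(3, 0, 5) = 1
    (3 * 1) % 5 = 3
  half=3, (3*3) % 5 = 4
half=4, (4*4) % 5 = 1

1


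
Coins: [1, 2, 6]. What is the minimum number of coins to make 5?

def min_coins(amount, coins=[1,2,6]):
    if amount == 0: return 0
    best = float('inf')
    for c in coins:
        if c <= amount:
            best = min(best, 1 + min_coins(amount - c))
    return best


Building up with DP:
min_coins(0) = 0
min_coins(1) = min(1+min_coins(0)=1+0=1) = 1
min_coins(2) = min(1+min_coins(1)=1+1=2, 1+min_coins(0)=1+0=1) = 1
min_coins(3) = min(1+min_coins(2)=1+1=2, 1+min_coins(1)=1+1=2) = 2
min_coins(4) = min(1+min_coins(3)=1+2=3, 1+min_coins(2)=1+1=2) = 2
min_coins(5) = min(1+min_coins(4)=1+2=3, 1+min_coins(3)=1+2=3) = 3

3


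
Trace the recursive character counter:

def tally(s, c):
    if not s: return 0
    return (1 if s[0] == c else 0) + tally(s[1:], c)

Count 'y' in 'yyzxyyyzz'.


s[0]='y' == 'y' -> 1
s[0]='y' == 'y' -> 1
s[0]='z' != 'y' -> 0
s[0]='x' != 'y' -> 0
s[0]='y' == 'y' -> 1
s[0]='y' == 'y' -> 1
s[0]='y' == 'y' -> 1
s[0]='z' != 'y' -> 0
s[0]='z' != 'y' -> 0
Sum: 1 + 1 + 0 + 0 + 1 + 1 + 1 + 0 + 0 = 5

5


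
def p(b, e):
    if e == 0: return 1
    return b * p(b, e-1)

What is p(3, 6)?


p(3, 6)
= 3 * p(3, 5)
= 3 * 3 * p(3, 4)
= 3 * 3 * 3 * p(3, 3)
= 3 * 3 * 3 * 3 * p(3, 2)
= 3 * 3 * 3 * 3 * 3 * p(3, 1)
= 3 * 3 * 3 * 3 * 3 * 3 * p(3, 0)
= 3 * 3 * 3 * 3 * 3 * 3 * 1
= 729

729


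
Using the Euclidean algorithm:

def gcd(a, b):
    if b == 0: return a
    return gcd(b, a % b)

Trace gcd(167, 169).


gcd(167, 169) = gcd(169, 167)
gcd(169, 167) = gcd(167, 2)
gcd(167, 2) = gcd(2, 1)
gcd(2, 1) = gcd(1, 0)
gcd(1, 0) = 1  (base case)

1


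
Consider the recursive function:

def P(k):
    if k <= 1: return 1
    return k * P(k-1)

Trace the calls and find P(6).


P(6)
= 6 * P(5)
= 6 * 5 * P(4)
= 6 * 5 * 4 * P(3)
= 6 * 5 * 4 * 3 * P(2)
= 6 * 5 * 4 * 3 * 2 * P(1)
= 6 * 5 * 4 * 3 * 2 * 1
= 720

720


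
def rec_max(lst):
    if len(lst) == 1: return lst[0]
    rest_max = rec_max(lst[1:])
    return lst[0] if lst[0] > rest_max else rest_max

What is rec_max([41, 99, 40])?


rec_max([41, 99, 40]): compare 41 with rec_max([99, 40])
rec_max([99, 40]): compare 99 with rec_max([40])
rec_max([40]) = 40  (base case)
Compare 99 with 40 -> 99
Compare 41 with 99 -> 99

99


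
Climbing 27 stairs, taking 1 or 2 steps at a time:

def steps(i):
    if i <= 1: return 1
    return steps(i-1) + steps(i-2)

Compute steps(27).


Building up from base cases:
steps(0) = 1
steps(1) = 1
steps(2) = steps(1) + steps(0) = 1 + 1 = 2
steps(3) = steps(2) + steps(1) = 2 + 1 = 3
steps(4) = steps(3) + steps(2) = 3 + 2 = 5
steps(5) = steps(4) + steps(3) = 5 + 3 = 8
steps(6) = steps(5) + steps(4) = 8 + 5 = 13
steps(7) = steps(6) + steps(5) = 13 + 8 = 21
steps(8) = steps(7) + steps(6) = 21 + 13 = 34
steps(9) = steps(8) + steps(7) = 34 + 21 = 55
steps(10) = steps(9) + steps(8) = 55 + 34 = 89
steps(11) = steps(10) + steps(9) = 89 + 55 = 144
steps(12) = steps(11) + steps(10) = 144 + 89 = 233
steps(13) = steps(12) + steps(11) = 233 + 144 = 377
steps(14) = steps(13) + steps(12) = 377 + 233 = 610
steps(15) = steps(14) + steps(13) = 610 + 377 = 987
steps(16) = steps(15) + steps(14) = 987 + 610 = 1597
steps(17) = steps(16) + steps(15) = 1597 + 987 = 2584
steps(18) = steps(17) + steps(16) = 2584 + 1597 = 4181
steps(19) = steps(18) + steps(17) = 4181 + 2584 = 6765
steps(20) = steps(19) + steps(18) = 6765 + 4181 = 10946
steps(21) = steps(20) + steps(19) = 10946 + 6765 = 17711
steps(22) = steps(21) + steps(20) = 17711 + 10946 = 28657
steps(23) = steps(22) + steps(21) = 28657 + 17711 = 46368
steps(24) = steps(23) + steps(22) = 46368 + 28657 = 75025
steps(25) = steps(24) + steps(23) = 75025 + 46368 = 121393
steps(26) = steps(25) + steps(24) = 121393 + 75025 = 196418
steps(27) = steps(26) + steps(25) = 196418 + 121393 = 317811

317811


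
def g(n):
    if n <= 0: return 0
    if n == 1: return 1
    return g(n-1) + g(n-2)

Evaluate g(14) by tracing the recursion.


Computing g(14) bottom-up:
g(0) = 0
g(1) = 1
g(2) = g(1) + g(0) = 1 + 0 = 1
g(3) = g(2) + g(1) = 1 + 1 = 2
g(4) = g(3) + g(2) = 2 + 1 = 3
g(5) = g(4) + g(3) = 3 + 2 = 5
g(6) = g(5) + g(4) = 5 + 3 = 8
g(7) = g(6) + g(5) = 8 + 5 = 13
g(8) = g(7) + g(6) = 13 + 8 = 21
g(9) = g(8) + g(7) = 21 + 13 = 34
g(10) = g(9) + g(8) = 34 + 21 = 55
g(11) = g(10) + g(9) = 55 + 34 = 89
g(12) = g(11) + g(10) = 89 + 55 = 144
g(13) = g(12) + g(11) = 144 + 89 = 233
g(14) = g(13) + g(12) = 233 + 144 = 377

377


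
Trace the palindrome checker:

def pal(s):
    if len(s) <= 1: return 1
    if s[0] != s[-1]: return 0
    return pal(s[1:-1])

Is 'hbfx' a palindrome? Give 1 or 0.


pal('hbfx'): s[0]='h' != s[-1]='x' -> return 0
Result: 0 (not a palindrome)

0


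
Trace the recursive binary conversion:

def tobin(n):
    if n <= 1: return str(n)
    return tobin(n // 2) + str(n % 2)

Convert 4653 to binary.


tobin(4653) = tobin(2326) + '1'
tobin(2326) = tobin(1163) + '0'
tobin(1163) = tobin(581) + '1'
tobin(581) = tobin(290) + '1'
tobin(290) = tobin(145) + '0'
tobin(145) = tobin(72) + '1'
tobin(72) = tobin(36) + '0'
tobin(36) = tobin(18) + '0'
tobin(18) = tobin(9) + '0'
tobin(9) = tobin(4) + '1'
tobin(4) = tobin(2) + '0'
tobin(2) = tobin(1) + '0'
tobin(1) = '1'  (base case)
Concatenating: '1' + '0' + '0' + '1' + '0' + '0' + '0' + '1' + '0' + '1' + '1' + '0' + '1' = '1001000101101'

1001000101101


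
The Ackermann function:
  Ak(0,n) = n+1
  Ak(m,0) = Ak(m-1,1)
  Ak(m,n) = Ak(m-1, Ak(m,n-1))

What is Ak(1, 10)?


Ak(1, 10) = Ak(0, Ak(1, 9))
  Ak(1, 9) = Ak(0, Ak(1, 8))
    Ak(1, 8) = Ak(0, Ak(1, 7))
      Ak(1, 7) = Ak(0, Ak(1, 6))
        Ak(1, 6) = Ak(0, Ak(1, 5))
          Ak(1, 5) = Ak(0, Ak(1, 4))
          Ak(1, 4) = Ak(0, Ak(1, 3))
          Ak(1, 3) = Ak(0, Ak(1, 2))
          Ak(1, 2) = Ak(0, Ak(1, 1))
          Ak(1, 1) = Ak(0, Ak(1, 0))
          Ak(1, 0) = Ak(0, 1)
          Ak(0, 1) = 2
            = Ak(0, 2)
          Ak(0, 2) = 3
            = Ak(0, 3)
          Ak(0, 3) = 4
            = Ak(0, 4)
          Ak(0, 4) = 5
            = Ak(0, 5)
          Ak(0, 5) = 6
            = Ak(0, 6)
          Ak(0, 6) = 7
          = Ak(0, 7)
          Ak(0, 7) = 8
        = Ak(0, 8)
... (trace truncated)
Result: Ak(1, 10) = 12

12


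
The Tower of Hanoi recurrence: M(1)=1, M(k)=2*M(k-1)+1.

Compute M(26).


M(26) = 2 * M(25) + 1
M(25) = 2 * M(24) + 1
M(24) = 2 * M(23) + 1
M(23) = 2 * M(22) + 1
M(22) = 2 * M(21) + 1
M(21) = 2 * M(20) + 1
M(20) = 2 * M(19) + 1
M(19) = 2 * M(18) + 1
M(18) = 2 * M(17) + 1
M(17) = 2 * M(16) + 1
M(16) = 2 * M(15) + 1
M(15) = 2 * M(14) + 1
M(14) = 2 * M(13) + 1
M(13) = 2 * M(12) + 1
M(12) = 2 * M(11) + 1
M(11) = 2 * M(10) + 1
M(10) = 2 * M(9) + 1
M(9) = 2 * M(8) + 1
M(8) = 2 * M(7) + 1
M(7) = 2 * M(6) + 1
M(6) = 2 * M(5) + 1
M(5) = 2 * M(4) + 1
M(4) = 2 * M(3) + 1
M(3) = 2 * M(2) + 1
M(2) = 2 * M(1) + 1
M(1) = 1  (base case)
M(2) = 2 * 1 + 1 = 3
M(3) = 2 * 3 + 1 = 7
M(4) = 2 * 7 + 1 = 15
M(5) = 2 * 15 + 1 = 31
M(6) = 2 * 31 + 1 = 63
M(7) = 2 * 63 + 1 = 127
M(8) = 2 * 127 + 1 = 255
M(9) = 2 * 255 + 1 = 511
M(10) = 2 * 511 + 1 = 1023
M(11) = 2 * 1023 + 1 = 2047
M(12) = 2 * 2047 + 1 = 4095
M(13) = 2 * 4095 + 1 = 8191
M(14) = 2 * 8191 + 1 = 16383
M(15) = 2 * 16383 + 1 = 32767
M(16) = 2 * 32767 + 1 = 65535
M(17) = 2 * 65535 + 1 = 131071
M(18) = 2 * 131071 + 1 = 262143
M(19) = 2 * 262143 + 1 = 524287
M(20) = 2 * 524287 + 1 = 1048575
M(21) = 2 * 1048575 + 1 = 2097151
M(22) = 2 * 2097151 + 1 = 4194303
M(23) = 2 * 4194303 + 1 = 8388607
M(24) = 2 * 8388607 + 1 = 16777215
M(25) = 2 * 16777215 + 1 = 33554431
M(26) = 2 * 33554431 + 1 = 67108863

67108863


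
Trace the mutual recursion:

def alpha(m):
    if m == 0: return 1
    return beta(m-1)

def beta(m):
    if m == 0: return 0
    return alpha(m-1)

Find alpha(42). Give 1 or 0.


alpha(42) = beta(41)
beta(41) = alpha(40)
alpha(40) = beta(39)
beta(39) = alpha(38)
alpha(38) = beta(37)
beta(37) = alpha(36)
alpha(36) = beta(35)
beta(35) = alpha(34)
alpha(34) = beta(33)
beta(33) = alpha(32)
alpha(32) = beta(31)
beta(31) = alpha(30)
alpha(30) = beta(29)
beta(29) = alpha(28)
alpha(28) = beta(27)
beta(27) = alpha(26)
alpha(26) = beta(25)
beta(25) = alpha(24)
alpha(24) = beta(23)
beta(23) = alpha(22)
alpha(22) = beta(21)
beta(21) = alpha(20)
alpha(20) = beta(19)
beta(19) = alpha(18)
alpha(18) = beta(17)
beta(17) = alpha(16)
alpha(16) = beta(15)
beta(15) = alpha(14)
alpha(14) = beta(13)
beta(13) = alpha(12)
alpha(12) = beta(11)
beta(11) = alpha(10)
alpha(10) = beta(9)
beta(9) = alpha(8)
alpha(8) = beta(7)
beta(7) = alpha(6)
alpha(6) = beta(5)
beta(5) = alpha(4)
alpha(4) = beta(3)
beta(3) = alpha(2)
alpha(2) = beta(1)
beta(1) = alpha(0)
alpha(0) = 1  (base case)
Result: 1

1


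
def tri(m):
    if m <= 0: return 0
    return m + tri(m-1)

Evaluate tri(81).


tri(81)
= 81 + 80 + 79 + 78 + 77 + 76 + 75 + 74 + 73 + 72 + 71 + 70 + 69 + 68 + 67 + 66 + 65 + 64 + 63 + 62 + 61 + 60 + 59 + 58 + 57 + 56 + 55 + 54 + 53 + 52 + 51 + 50 + 49 + 48 + 47 + 46 + 45 + 44 + 43 + 42 + 41 + 40 + 39 + 38 + 37 + 36 + 35 + 34 + 33 + 32 + 31 + 30 + 29 + 28 + 27 + 26 + 25 + 24 + 23 + 22 + 21 + 20 + 19 + 18 + 17 + 16 + 15 + 14 + 13 + 12 + 11 + 10 + 9 + 8 + 7 + 6 + 5 + 4 + 3 + 2 + 1 + tri(0)
= 81 + 80 + 79 + 78 + 77 + 76 + 75 + 74 + 73 + 72 + 71 + 70 + 69 + 68 + 67 + 66 + 65 + 64 + 63 + 62 + 61 + 60 + 59 + 58 + 57 + 56 + 55 + 54 + 53 + 52 + 51 + 50 + 49 + 48 + 47 + 46 + 45 + 44 + 43 + 42 + 41 + 40 + 39 + 38 + 37 + 36 + 35 + 34 + 33 + 32 + 31 + 30 + 29 + 28 + 27 + 26 + 25 + 24 + 23 + 22 + 21 + 20 + 19 + 18 + 17 + 16 + 15 + 14 + 13 + 12 + 11 + 10 + 9 + 8 + 7 + 6 + 5 + 4 + 3 + 2 + 1 + 0
= 3321

3321


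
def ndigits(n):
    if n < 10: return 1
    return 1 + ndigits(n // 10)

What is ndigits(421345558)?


ndigits(421345558) = 1 + ndigits(42134555)
ndigits(42134555) = 1 + ndigits(4213455)
ndigits(4213455) = 1 + ndigits(421345)
ndigits(421345) = 1 + ndigits(42134)
ndigits(42134) = 1 + ndigits(4213)
ndigits(4213) = 1 + ndigits(421)
ndigits(421) = 1 + ndigits(42)
ndigits(42) = 1 + ndigits(4)
ndigits(4) = 1  (base case: 4 < 10)
Unwinding: 1 + 1 + 1 + 1 + 1 + 1 + 1 + 1 + 1 = 9

9


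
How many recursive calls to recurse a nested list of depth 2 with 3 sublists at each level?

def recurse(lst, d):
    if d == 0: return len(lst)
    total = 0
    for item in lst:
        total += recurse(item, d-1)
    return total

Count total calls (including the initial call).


At depth 0 (root): 1 call
At depth 1: each of 1 parents calls recurse on 3 children = 3 calls
At depth 2: each of 3 parents calls recurse on 3 children = 9 calls
Total: 1 + 3 + 9 = 13

13


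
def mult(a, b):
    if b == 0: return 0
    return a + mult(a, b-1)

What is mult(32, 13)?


mult(32, 13) = 32 + mult(32, 12)
mult(32, 12) = 32 + mult(32, 11)
mult(32, 11) = 32 + mult(32, 10)
mult(32, 10) = 32 + mult(32, 9)
mult(32, 9) = 32 + mult(32, 8)
mult(32, 8) = 32 + mult(32, 7)
mult(32, 7) = 32 + mult(32, 6)
mult(32, 6) = 32 + mult(32, 5)
mult(32, 5) = 32 + mult(32, 4)
mult(32, 4) = 32 + mult(32, 3)
mult(32, 3) = 32 + mult(32, 2)
mult(32, 2) = 32 + mult(32, 1)
mult(32, 1) = 32 + mult(32, 0)
mult(32, 0) = 0  (base case)
Total: 32 + 32 + 32 + 32 + 32 + 32 + 32 + 32 + 32 + 32 + 32 + 32 + 32 + 0 = 416

416


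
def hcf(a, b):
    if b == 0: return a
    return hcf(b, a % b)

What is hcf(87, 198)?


hcf(87, 198) = hcf(198, 87)
hcf(198, 87) = hcf(87, 24)
hcf(87, 24) = hcf(24, 15)
hcf(24, 15) = hcf(15, 9)
hcf(15, 9) = hcf(9, 6)
hcf(9, 6) = hcf(6, 3)
hcf(6, 3) = hcf(3, 0)
hcf(3, 0) = 3  (base case)

3


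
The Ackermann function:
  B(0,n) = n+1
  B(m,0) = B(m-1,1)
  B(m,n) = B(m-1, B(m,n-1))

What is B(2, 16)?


B(2, 16) = B(1, B(2, 15))
  B(2, 15) = B(1, B(2, 14))
    B(2, 14) = B(1, B(2, 13))
      B(2, 13) = B(1, B(2, 12))
        B(2, 12) = B(1, B(2, 11))
          B(2, 11) = B(1, B(2, 10))
          B(2, 10) = B(1, B(2, 9))
          B(2, 9) = B(1, B(2, 8))
          B(2, 8) = B(1, B(2, 7))
          B(2, 7) = B(1, B(2, 6))
          B(2, 6) = B(1, B(2, 5))
          B(2, 5) = B(1, B(2, 4))
          B(2, 4) = B(1, B(2, 3))
          B(2, 3) = B(1, B(2, 2))
          B(2, 2) = B(1, B(2, 1))
          B(2, 1) = B(1, B(2, 0))
          B(2, 0) = B(1, 1)
          B(1, 1) = B(0, B(1, 0))
          B(1, 0) = B(0, 1)
          B(0, 1) = 2
            = B(0, 2)
          B(0, 2) = 3
            = B(1, 3)
          B(1, 3) = B(0, B(1, 2))
          B(1, 2) = B(0, B(1, 1))
... (trace truncated)
Result: B(2, 16) = 35

35
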